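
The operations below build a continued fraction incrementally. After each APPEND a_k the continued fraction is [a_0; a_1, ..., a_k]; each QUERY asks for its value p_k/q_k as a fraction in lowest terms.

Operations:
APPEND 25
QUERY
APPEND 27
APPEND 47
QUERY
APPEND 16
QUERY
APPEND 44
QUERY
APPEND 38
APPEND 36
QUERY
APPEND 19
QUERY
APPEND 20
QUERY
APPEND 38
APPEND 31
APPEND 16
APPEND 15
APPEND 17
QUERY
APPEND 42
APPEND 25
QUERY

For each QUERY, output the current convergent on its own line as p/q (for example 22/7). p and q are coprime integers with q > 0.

APPEND 25: p_0 = 25·1 + 0 = 25, q_0 = 25·0 + 1 = 1 → 25/1
APPEND 27: p_1 = 27·25 + 1 = 676, q_1 = 27·1 + 0 = 27 → 676/27
APPEND 47: p_2 = 47·676 + 25 = 31797, q_2 = 47·27 + 1 = 1270 → 31797/1270
APPEND 16: p_3 = 16·31797 + 676 = 509428, q_3 = 16·1270 + 27 = 20347 → 509428/20347
APPEND 44: p_4 = 44·509428 + 31797 = 22446629, q_4 = 44·20347 + 1270 = 896538 → 22446629/896538
APPEND 38: p_5 = 38·22446629 + 509428 = 853481330, q_5 = 38·896538 + 20347 = 34088791 → 853481330/34088791
APPEND 36: p_6 = 36·853481330 + 22446629 = 30747774509, q_6 = 36·34088791 + 896538 = 1228093014 → 30747774509/1228093014
APPEND 19: p_7 = 19·30747774509 + 853481330 = 585061197001, q_7 = 19·1228093014 + 34088791 = 23367856057 → 585061197001/23367856057
APPEND 20: p_8 = 20·585061197001 + 30747774509 = 11731971714529, q_8 = 20·23367856057 + 1228093014 = 468585214154 → 11731971714529/468585214154
APPEND 38: p_9 = 38·11731971714529 + 585061197001 = 446399986349103, q_9 = 38·468585214154 + 23367856057 = 17829605993909 → 446399986349103/17829605993909
APPEND 31: p_10 = 31·446399986349103 + 11731971714529 = 13850131548536722, q_10 = 31·17829605993909 + 468585214154 = 553186371025333 → 13850131548536722/553186371025333
APPEND 16: p_11 = 16·13850131548536722 + 446399986349103 = 222048504762936655, q_11 = 16·553186371025333 + 17829605993909 = 8868811542399237 → 222048504762936655/8868811542399237
APPEND 15: p_12 = 15·222048504762936655 + 13850131548536722 = 3344577702992586547, q_12 = 15·8868811542399237 + 553186371025333 = 133585359507013888 → 3344577702992586547/133585359507013888
APPEND 17: p_13 = 17·3344577702992586547 + 222048504762936655 = 57079869455636907954, q_13 = 17·133585359507013888 + 8868811542399237 = 2279819923161635333 → 57079869455636907954/2279819923161635333
APPEND 42: p_14 = 42·57079869455636907954 + 3344577702992586547 = 2400699094839742720615, q_14 = 42·2279819923161635333 + 133585359507013888 = 95886022132295697874 → 2400699094839742720615/95886022132295697874
APPEND 25: p_15 = 25·2400699094839742720615 + 57079869455636907954 = 60074557240449204923329, q_15 = 25·95886022132295697874 + 2279819923161635333 = 2399430373230554082183 → 60074557240449204923329/2399430373230554082183

25/1
31797/1270
509428/20347
22446629/896538
30747774509/1228093014
585061197001/23367856057
11731971714529/468585214154
57079869455636907954/2279819923161635333
60074557240449204923329/2399430373230554082183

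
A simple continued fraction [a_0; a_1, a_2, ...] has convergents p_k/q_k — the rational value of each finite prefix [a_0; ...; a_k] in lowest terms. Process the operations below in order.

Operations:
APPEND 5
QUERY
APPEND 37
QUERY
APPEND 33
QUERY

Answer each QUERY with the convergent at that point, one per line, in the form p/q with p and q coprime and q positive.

APPEND 5: p_0 = 5·1 + 0 = 5, q_0 = 5·0 + 1 = 1 → 5/1
APPEND 37: p_1 = 37·5 + 1 = 186, q_1 = 37·1 + 0 = 37 → 186/37
APPEND 33: p_2 = 33·186 + 5 = 6143, q_2 = 33·37 + 1 = 1222 → 6143/1222

5/1
186/37
6143/1222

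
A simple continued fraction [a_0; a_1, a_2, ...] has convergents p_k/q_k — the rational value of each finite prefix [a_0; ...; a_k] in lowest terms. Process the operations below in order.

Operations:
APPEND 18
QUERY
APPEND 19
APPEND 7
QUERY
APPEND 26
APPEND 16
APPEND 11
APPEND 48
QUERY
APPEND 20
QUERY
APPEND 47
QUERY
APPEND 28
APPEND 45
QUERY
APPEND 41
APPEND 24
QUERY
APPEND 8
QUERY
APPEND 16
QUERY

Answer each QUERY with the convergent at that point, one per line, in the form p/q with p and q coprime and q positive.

18/1
2419/134
539552995/29888422
10802279458/598389945
508246687521/28154215837
641385175539591/35529393717982
632106198935218239/35015386806613414
5083160625388399189/281580588511777955
81962676205149605263/4540304802995060694

APPEND 18: p_0 = 18·1 + 0 = 18, q_0 = 18·0 + 1 = 1 → 18/1
APPEND 19: p_1 = 19·18 + 1 = 343, q_1 = 19·1 + 0 = 19 → 343/19
APPEND 7: p_2 = 7·343 + 18 = 2419, q_2 = 7·19 + 1 = 134 → 2419/134
APPEND 26: p_3 = 26·2419 + 343 = 63237, q_3 = 26·134 + 19 = 3503 → 63237/3503
APPEND 16: p_4 = 16·63237 + 2419 = 1014211, q_4 = 16·3503 + 134 = 56182 → 1014211/56182
APPEND 11: p_5 = 11·1014211 + 63237 = 11219558, q_5 = 11·56182 + 3503 = 621505 → 11219558/621505
APPEND 48: p_6 = 48·11219558 + 1014211 = 539552995, q_6 = 48·621505 + 56182 = 29888422 → 539552995/29888422
APPEND 20: p_7 = 20·539552995 + 11219558 = 10802279458, q_7 = 20·29888422 + 621505 = 598389945 → 10802279458/598389945
APPEND 47: p_8 = 47·10802279458 + 539552995 = 508246687521, q_8 = 47·598389945 + 29888422 = 28154215837 → 508246687521/28154215837
APPEND 28: p_9 = 28·508246687521 + 10802279458 = 14241709530046, q_9 = 28·28154215837 + 598389945 = 788916433381 → 14241709530046/788916433381
APPEND 45: p_10 = 45·14241709530046 + 508246687521 = 641385175539591, q_10 = 45·788916433381 + 28154215837 = 35529393717982 → 641385175539591/35529393717982
APPEND 41: p_11 = 41·641385175539591 + 14241709530046 = 26311033906653277, q_11 = 41·35529393717982 + 788916433381 = 1457494058870643 → 26311033906653277/1457494058870643
APPEND 24: p_12 = 24·26311033906653277 + 641385175539591 = 632106198935218239, q_12 = 24·1457494058870643 + 35529393717982 = 35015386806613414 → 632106198935218239/35015386806613414
APPEND 8: p_13 = 8·632106198935218239 + 26311033906653277 = 5083160625388399189, q_13 = 8·35015386806613414 + 1457494058870643 = 281580588511777955 → 5083160625388399189/281580588511777955
APPEND 16: p_14 = 16·5083160625388399189 + 632106198935218239 = 81962676205149605263, q_14 = 16·281580588511777955 + 35015386806613414 = 4540304802995060694 → 81962676205149605263/4540304802995060694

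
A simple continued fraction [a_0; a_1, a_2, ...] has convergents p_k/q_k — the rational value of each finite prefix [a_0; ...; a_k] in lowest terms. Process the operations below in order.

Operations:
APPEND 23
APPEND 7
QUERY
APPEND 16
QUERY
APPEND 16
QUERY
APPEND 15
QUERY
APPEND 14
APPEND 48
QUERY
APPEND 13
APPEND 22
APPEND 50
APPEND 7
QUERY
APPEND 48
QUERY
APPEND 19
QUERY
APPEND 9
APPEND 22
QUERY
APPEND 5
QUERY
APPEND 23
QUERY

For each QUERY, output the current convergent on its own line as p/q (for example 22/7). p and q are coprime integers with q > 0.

162/7
2615/113
42002/1815
632645/27338
427786181/18485594
43201605676196/1866837635595
2079831163209343/89874138481429
39559993706653713/1709475468782746
7918195033214694433/342162849334357892
39949094940596564925/1726289400029315603
926747378666935687708/40046819050008616761

APPEND 23: p_0 = 23·1 + 0 = 23, q_0 = 23·0 + 1 = 1 → 23/1
APPEND 7: p_1 = 7·23 + 1 = 162, q_1 = 7·1 + 0 = 7 → 162/7
APPEND 16: p_2 = 16·162 + 23 = 2615, q_2 = 16·7 + 1 = 113 → 2615/113
APPEND 16: p_3 = 16·2615 + 162 = 42002, q_3 = 16·113 + 7 = 1815 → 42002/1815
APPEND 15: p_4 = 15·42002 + 2615 = 632645, q_4 = 15·1815 + 113 = 27338 → 632645/27338
APPEND 14: p_5 = 14·632645 + 42002 = 8899032, q_5 = 14·27338 + 1815 = 384547 → 8899032/384547
APPEND 48: p_6 = 48·8899032 + 632645 = 427786181, q_6 = 48·384547 + 27338 = 18485594 → 427786181/18485594
APPEND 13: p_7 = 13·427786181 + 8899032 = 5570119385, q_7 = 13·18485594 + 384547 = 240697269 → 5570119385/240697269
APPEND 22: p_8 = 22·5570119385 + 427786181 = 122970412651, q_8 = 22·240697269 + 18485594 = 5313825512 → 122970412651/5313825512
APPEND 50: p_9 = 50·122970412651 + 5570119385 = 6154090751935, q_9 = 50·5313825512 + 240697269 = 265931972869 → 6154090751935/265931972869
APPEND 7: p_10 = 7·6154090751935 + 122970412651 = 43201605676196, q_10 = 7·265931972869 + 5313825512 = 1866837635595 → 43201605676196/1866837635595
APPEND 48: p_11 = 48·43201605676196 + 6154090751935 = 2079831163209343, q_11 = 48·1866837635595 + 265931972869 = 89874138481429 → 2079831163209343/89874138481429
APPEND 19: p_12 = 19·2079831163209343 + 43201605676196 = 39559993706653713, q_12 = 19·89874138481429 + 1866837635595 = 1709475468782746 → 39559993706653713/1709475468782746
APPEND 9: p_13 = 9·39559993706653713 + 2079831163209343 = 358119774523092760, q_13 = 9·1709475468782746 + 89874138481429 = 15475153357526143 → 358119774523092760/15475153357526143
APPEND 22: p_14 = 22·358119774523092760 + 39559993706653713 = 7918195033214694433, q_14 = 22·15475153357526143 + 1709475468782746 = 342162849334357892 → 7918195033214694433/342162849334357892
APPEND 5: p_15 = 5·7918195033214694433 + 358119774523092760 = 39949094940596564925, q_15 = 5·342162849334357892 + 15475153357526143 = 1726289400029315603 → 39949094940596564925/1726289400029315603
APPEND 23: p_16 = 23·39949094940596564925 + 7918195033214694433 = 926747378666935687708, q_16 = 23·1726289400029315603 + 342162849334357892 = 40046819050008616761 → 926747378666935687708/40046819050008616761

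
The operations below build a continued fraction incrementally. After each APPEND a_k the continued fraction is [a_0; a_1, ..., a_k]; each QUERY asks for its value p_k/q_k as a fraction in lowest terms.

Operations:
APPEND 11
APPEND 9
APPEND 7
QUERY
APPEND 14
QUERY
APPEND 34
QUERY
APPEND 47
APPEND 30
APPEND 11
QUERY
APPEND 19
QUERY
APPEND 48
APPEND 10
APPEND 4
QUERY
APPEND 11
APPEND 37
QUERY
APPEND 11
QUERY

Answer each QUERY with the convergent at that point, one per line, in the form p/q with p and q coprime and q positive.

APPEND 11: p_0 = 11·1 + 0 = 11, q_0 = 11·0 + 1 = 1 → 11/1
APPEND 9: p_1 = 9·11 + 1 = 100, q_1 = 9·1 + 0 = 9 → 100/9
APPEND 7: p_2 = 7·100 + 11 = 711, q_2 = 7·9 + 1 = 64 → 711/64
APPEND 14: p_3 = 14·711 + 100 = 10054, q_3 = 14·64 + 9 = 905 → 10054/905
APPEND 34: p_4 = 34·10054 + 711 = 342547, q_4 = 34·905 + 64 = 30834 → 342547/30834
APPEND 47: p_5 = 47·342547 + 10054 = 16109763, q_5 = 47·30834 + 905 = 1450103 → 16109763/1450103
APPEND 30: p_6 = 30·16109763 + 342547 = 483635437, q_6 = 30·1450103 + 30834 = 43533924 → 483635437/43533924
APPEND 11: p_7 = 11·483635437 + 16109763 = 5336099570, q_7 = 11·43533924 + 1450103 = 480323267 → 5336099570/480323267
APPEND 19: p_8 = 19·5336099570 + 483635437 = 101869527267, q_8 = 19·480323267 + 43533924 = 9169675997 → 101869527267/9169675997
APPEND 48: p_9 = 48·101869527267 + 5336099570 = 4895073408386, q_9 = 48·9169675997 + 480323267 = 440624771123 → 4895073408386/440624771123
APPEND 10: p_10 = 10·4895073408386 + 101869527267 = 49052603611127, q_10 = 10·440624771123 + 9169675997 = 4415417387227 → 49052603611127/4415417387227
APPEND 4: p_11 = 4·49052603611127 + 4895073408386 = 201105487852894, q_11 = 4·4415417387227 + 440624771123 = 18102294320031 → 201105487852894/18102294320031
APPEND 11: p_12 = 11·201105487852894 + 49052603611127 = 2261212969992961, q_12 = 11·18102294320031 + 4415417387227 = 203540654907568 → 2261212969992961/203540654907568
APPEND 37: p_13 = 37·2261212969992961 + 201105487852894 = 83865985377592451, q_13 = 37·203540654907568 + 18102294320031 = 7549106525900047 → 83865985377592451/7549106525900047
APPEND 11: p_14 = 11·83865985377592451 + 2261212969992961 = 924787052123509922, q_14 = 11·7549106525900047 + 203540654907568 = 83243712439808085 → 924787052123509922/83243712439808085

711/64
10054/905
342547/30834
5336099570/480323267
101869527267/9169675997
201105487852894/18102294320031
83865985377592451/7549106525900047
924787052123509922/83243712439808085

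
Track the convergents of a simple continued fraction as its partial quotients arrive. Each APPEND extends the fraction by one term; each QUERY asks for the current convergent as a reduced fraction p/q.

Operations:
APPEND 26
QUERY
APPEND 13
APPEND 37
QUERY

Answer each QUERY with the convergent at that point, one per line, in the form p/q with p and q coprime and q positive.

26/1
12569/482

APPEND 26: p_0 = 26·1 + 0 = 26, q_0 = 26·0 + 1 = 1 → 26/1
APPEND 13: p_1 = 13·26 + 1 = 339, q_1 = 13·1 + 0 = 13 → 339/13
APPEND 37: p_2 = 37·339 + 26 = 12569, q_2 = 37·13 + 1 = 482 → 12569/482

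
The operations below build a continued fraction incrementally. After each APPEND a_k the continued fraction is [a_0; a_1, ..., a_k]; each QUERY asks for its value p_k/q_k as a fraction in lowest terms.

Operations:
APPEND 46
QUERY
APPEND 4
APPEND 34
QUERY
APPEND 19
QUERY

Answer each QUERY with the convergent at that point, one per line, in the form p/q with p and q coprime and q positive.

46/1
6336/137
120569/2607

APPEND 46: p_0 = 46·1 + 0 = 46, q_0 = 46·0 + 1 = 1 → 46/1
APPEND 4: p_1 = 4·46 + 1 = 185, q_1 = 4·1 + 0 = 4 → 185/4
APPEND 34: p_2 = 34·185 + 46 = 6336, q_2 = 34·4 + 1 = 137 → 6336/137
APPEND 19: p_3 = 19·6336 + 185 = 120569, q_3 = 19·137 + 4 = 2607 → 120569/2607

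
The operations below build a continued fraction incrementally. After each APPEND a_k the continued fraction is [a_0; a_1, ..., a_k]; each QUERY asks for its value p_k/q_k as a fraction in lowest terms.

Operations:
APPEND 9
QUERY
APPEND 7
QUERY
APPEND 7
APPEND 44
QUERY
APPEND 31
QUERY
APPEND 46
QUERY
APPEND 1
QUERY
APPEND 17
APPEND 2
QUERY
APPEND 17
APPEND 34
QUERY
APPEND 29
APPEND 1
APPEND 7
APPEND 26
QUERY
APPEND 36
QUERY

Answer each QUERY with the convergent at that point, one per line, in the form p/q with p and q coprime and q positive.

9/1
64/7
20172/2207
625789/68467
28806466/3151689
29432255/3220156
1087741857/119008838
647793798437/70874524796
4048799817611958/442975471144907
145911768317987891/15964072620999592

APPEND 9: p_0 = 9·1 + 0 = 9, q_0 = 9·0 + 1 = 1 → 9/1
APPEND 7: p_1 = 7·9 + 1 = 64, q_1 = 7·1 + 0 = 7 → 64/7
APPEND 7: p_2 = 7·64 + 9 = 457, q_2 = 7·7 + 1 = 50 → 457/50
APPEND 44: p_3 = 44·457 + 64 = 20172, q_3 = 44·50 + 7 = 2207 → 20172/2207
APPEND 31: p_4 = 31·20172 + 457 = 625789, q_4 = 31·2207 + 50 = 68467 → 625789/68467
APPEND 46: p_5 = 46·625789 + 20172 = 28806466, q_5 = 46·68467 + 2207 = 3151689 → 28806466/3151689
APPEND 1: p_6 = 1·28806466 + 625789 = 29432255, q_6 = 1·3151689 + 68467 = 3220156 → 29432255/3220156
APPEND 17: p_7 = 17·29432255 + 28806466 = 529154801, q_7 = 17·3220156 + 3151689 = 57894341 → 529154801/57894341
APPEND 2: p_8 = 2·529154801 + 29432255 = 1087741857, q_8 = 2·57894341 + 3220156 = 119008838 → 1087741857/119008838
APPEND 17: p_9 = 17·1087741857 + 529154801 = 19020766370, q_9 = 17·119008838 + 57894341 = 2081044587 → 19020766370/2081044587
APPEND 34: p_10 = 34·19020766370 + 1087741857 = 647793798437, q_10 = 34·2081044587 + 119008838 = 70874524796 → 647793798437/70874524796
APPEND 29: p_11 = 29·647793798437 + 19020766370 = 18805040921043, q_11 = 29·70874524796 + 2081044587 = 2057442263671 → 18805040921043/2057442263671
APPEND 1: p_12 = 1·18805040921043 + 647793798437 = 19452834719480, q_12 = 1·2057442263671 + 70874524796 = 2128316788467 → 19452834719480/2128316788467
APPEND 7: p_13 = 7·19452834719480 + 18805040921043 = 154974883957403, q_13 = 7·2128316788467 + 2057442263671 = 16955659782940 → 154974883957403/16955659782940
APPEND 26: p_14 = 26·154974883957403 + 19452834719480 = 4048799817611958, q_14 = 26·16955659782940 + 2128316788467 = 442975471144907 → 4048799817611958/442975471144907
APPEND 36: p_15 = 36·4048799817611958 + 154974883957403 = 145911768317987891, q_15 = 36·442975471144907 + 16955659782940 = 15964072620999592 → 145911768317987891/15964072620999592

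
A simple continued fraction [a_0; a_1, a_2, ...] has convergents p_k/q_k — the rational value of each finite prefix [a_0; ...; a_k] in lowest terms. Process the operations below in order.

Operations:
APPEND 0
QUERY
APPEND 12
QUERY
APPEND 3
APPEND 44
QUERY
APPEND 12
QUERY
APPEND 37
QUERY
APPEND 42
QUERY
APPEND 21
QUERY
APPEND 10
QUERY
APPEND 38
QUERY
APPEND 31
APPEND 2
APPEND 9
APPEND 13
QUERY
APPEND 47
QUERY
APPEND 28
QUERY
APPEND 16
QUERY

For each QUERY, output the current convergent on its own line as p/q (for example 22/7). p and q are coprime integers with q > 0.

APPEND 0: p_0 = 0·1 + 0 = 0, q_0 = 0·0 + 1 = 1 → 0/1
APPEND 12: p_1 = 12·0 + 1 = 1, q_1 = 12·1 + 0 = 12 → 1/12
APPEND 3: p_2 = 3·1 + 0 = 3, q_2 = 3·12 + 1 = 37 → 3/37
APPEND 44: p_3 = 44·3 + 1 = 133, q_3 = 44·37 + 12 = 1640 → 133/1640
APPEND 12: p_4 = 12·133 + 3 = 1599, q_4 = 12·1640 + 37 = 19717 → 1599/19717
APPEND 37: p_5 = 37·1599 + 133 = 59296, q_5 = 37·19717 + 1640 = 731169 → 59296/731169
APPEND 42: p_6 = 42·59296 + 1599 = 2492031, q_6 = 42·731169 + 19717 = 30728815 → 2492031/30728815
APPEND 21: p_7 = 21·2492031 + 59296 = 52391947, q_7 = 21·30728815 + 731169 = 646036284 → 52391947/646036284
APPEND 10: p_8 = 10·52391947 + 2492031 = 526411501, q_8 = 10·646036284 + 30728815 = 6491091655 → 526411501/6491091655
APPEND 38: p_9 = 38·526411501 + 52391947 = 20056028985, q_9 = 38·6491091655 + 646036284 = 247307519174 → 20056028985/247307519174
APPEND 31: p_10 = 31·20056028985 + 526411501 = 622263310036, q_10 = 31·247307519174 + 6491091655 = 7673024186049 → 622263310036/7673024186049
APPEND 2: p_11 = 2·622263310036 + 20056028985 = 1264582649057, q_11 = 2·7673024186049 + 247307519174 = 15593355891272 → 1264582649057/15593355891272
APPEND 9: p_12 = 9·1264582649057 + 622263310036 = 12003507151549, q_12 = 9·15593355891272 + 7673024186049 = 148013227207497 → 12003507151549/148013227207497
APPEND 13: p_13 = 13·12003507151549 + 1264582649057 = 157310175619194, q_13 = 13·148013227207497 + 15593355891272 = 1939765309588733 → 157310175619194/1939765309588733
APPEND 47: p_14 = 47·157310175619194 + 12003507151549 = 7405581761253667, q_14 = 47·1939765309588733 + 148013227207497 = 91316982777877948 → 7405581761253667/91316982777877948
APPEND 28: p_15 = 28·7405581761253667 + 157310175619194 = 207513599490721870, q_15 = 28·91316982777877948 + 1939765309588733 = 2558815283090171277 → 207513599490721870/2558815283090171277
APPEND 16: p_16 = 16·207513599490721870 + 7405581761253667 = 3327623173612803587, q_16 = 16·2558815283090171277 + 91316982777877948 = 41032361512220618380 → 3327623173612803587/41032361512220618380

0/1
1/12
133/1640
1599/19717
59296/731169
2492031/30728815
52391947/646036284
526411501/6491091655
20056028985/247307519174
157310175619194/1939765309588733
7405581761253667/91316982777877948
207513599490721870/2558815283090171277
3327623173612803587/41032361512220618380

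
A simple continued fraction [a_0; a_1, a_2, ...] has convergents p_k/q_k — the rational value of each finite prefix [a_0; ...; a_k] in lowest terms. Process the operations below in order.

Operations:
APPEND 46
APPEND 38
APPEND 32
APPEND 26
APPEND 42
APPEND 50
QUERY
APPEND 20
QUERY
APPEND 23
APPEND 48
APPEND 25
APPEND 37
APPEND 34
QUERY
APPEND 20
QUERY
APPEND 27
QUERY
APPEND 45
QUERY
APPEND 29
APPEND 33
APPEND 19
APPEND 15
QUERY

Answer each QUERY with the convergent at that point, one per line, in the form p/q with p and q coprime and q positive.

APPEND 46: p_0 = 46·1 + 0 = 46, q_0 = 46·0 + 1 = 1 → 46/1
APPEND 38: p_1 = 38·46 + 1 = 1749, q_1 = 38·1 + 0 = 38 → 1749/38
APPEND 32: p_2 = 32·1749 + 46 = 56014, q_2 = 32·38 + 1 = 1217 → 56014/1217
APPEND 26: p_3 = 26·56014 + 1749 = 1458113, q_3 = 26·1217 + 38 = 31680 → 1458113/31680
APPEND 42: p_4 = 42·1458113 + 56014 = 61296760, q_4 = 42·31680 + 1217 = 1331777 → 61296760/1331777
APPEND 50: p_5 = 50·61296760 + 1458113 = 3066296113, q_5 = 50·1331777 + 31680 = 66620530 → 3066296113/66620530
APPEND 20: p_6 = 20·3066296113 + 61296760 = 61387219020, q_6 = 20·66620530 + 1331777 = 1333742377 → 61387219020/1333742377
APPEND 23: p_7 = 23·61387219020 + 3066296113 = 1414972333573, q_7 = 23·1333742377 + 66620530 = 30742695201 → 1414972333573/30742695201
APPEND 48: p_8 = 48·1414972333573 + 61387219020 = 67980059230524, q_8 = 48·30742695201 + 1333742377 = 1476983112025 → 67980059230524/1476983112025
APPEND 25: p_9 = 25·67980059230524 + 1414972333573 = 1700916453096673, q_9 = 25·1476983112025 + 30742695201 = 36955320495826 → 1700916453096673/36955320495826
APPEND 37: p_10 = 37·1700916453096673 + 67980059230524 = 63001888823807425, q_10 = 37·36955320495826 + 1476983112025 = 1368823841457587 → 63001888823807425/1368823841457587
APPEND 34: p_11 = 34·63001888823807425 + 1700916453096673 = 2143765136462549123, q_11 = 34·1368823841457587 + 36955320495826 = 46576965930053784 → 2143765136462549123/46576965930053784
APPEND 20: p_12 = 20·2143765136462549123 + 63001888823807425 = 42938304618074789885, q_12 = 20·46576965930053784 + 1368823841457587 = 932908142442533267 → 42938304618074789885/932908142442533267
APPEND 27: p_13 = 27·42938304618074789885 + 2143765136462549123 = 1161477989824481876018, q_13 = 27·932908142442533267 + 46576965930053784 = 25235096811878451993 → 1161477989824481876018/25235096811878451993
APPEND 45: p_14 = 45·1161477989824481876018 + 42938304618074789885 = 52309447846719759210695, q_14 = 45·25235096811878451993 + 932908142442533267 = 1136512264676972872952 → 52309447846719759210695/1136512264676972872952
APPEND 29: p_15 = 29·52309447846719759210695 + 1161477989824481876018 = 1518135465544697498986173, q_15 = 29·1136512264676972872952 + 25235096811878451993 = 32984090772444091767601 → 1518135465544697498986173/32984090772444091767601
APPEND 33: p_16 = 33·1518135465544697498986173 + 52309447846719759210695 = 50150779810821737225754404, q_16 = 33·32984090772444091767601 + 1136512264676972872952 = 1089611507755332001203785 → 50150779810821737225754404/1089611507755332001203785
APPEND 19: p_17 = 19·50150779810821737225754404 + 1518135465544697498986173 = 954382951871157704788319849, q_17 = 19·1089611507755332001203785 + 32984090772444091767601 = 20735602738123752114639516 → 954382951871157704788319849/20735602738123752114639516
APPEND 15: p_18 = 15·954382951871157704788319849 + 50150779810821737225754404 = 14365895057878187309050552139, q_18 = 15·20735602738123752114639516 + 1089611507755332001203785 = 312123652579611613720796525 → 14365895057878187309050552139/312123652579611613720796525

3066296113/66620530
61387219020/1333742377
2143765136462549123/46576965930053784
42938304618074789885/932908142442533267
1161477989824481876018/25235096811878451993
52309447846719759210695/1136512264676972872952
14365895057878187309050552139/312123652579611613720796525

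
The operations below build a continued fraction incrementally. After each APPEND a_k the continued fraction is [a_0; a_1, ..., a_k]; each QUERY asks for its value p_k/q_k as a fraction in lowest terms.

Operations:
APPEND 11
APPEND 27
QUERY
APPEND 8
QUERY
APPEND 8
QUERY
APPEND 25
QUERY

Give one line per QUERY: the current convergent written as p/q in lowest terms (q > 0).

APPEND 11: p_0 = 11·1 + 0 = 11, q_0 = 11·0 + 1 = 1 → 11/1
APPEND 27: p_1 = 27·11 + 1 = 298, q_1 = 27·1 + 0 = 27 → 298/27
APPEND 8: p_2 = 8·298 + 11 = 2395, q_2 = 8·27 + 1 = 217 → 2395/217
APPEND 8: p_3 = 8·2395 + 298 = 19458, q_3 = 8·217 + 27 = 1763 → 19458/1763
APPEND 25: p_4 = 25·19458 + 2395 = 488845, q_4 = 25·1763 + 217 = 44292 → 488845/44292

298/27
2395/217
19458/1763
488845/44292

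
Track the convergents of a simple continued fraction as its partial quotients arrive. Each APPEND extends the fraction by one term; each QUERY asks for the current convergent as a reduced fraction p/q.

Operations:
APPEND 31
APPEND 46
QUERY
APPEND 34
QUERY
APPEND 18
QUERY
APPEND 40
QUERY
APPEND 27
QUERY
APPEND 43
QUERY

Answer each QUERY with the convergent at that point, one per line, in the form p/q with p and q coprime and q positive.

APPEND 31: p_0 = 31·1 + 0 = 31, q_0 = 31·0 + 1 = 1 → 31/1
APPEND 46: p_1 = 46·31 + 1 = 1427, q_1 = 46·1 + 0 = 46 → 1427/46
APPEND 34: p_2 = 34·1427 + 31 = 48549, q_2 = 34·46 + 1 = 1565 → 48549/1565
APPEND 18: p_3 = 18·48549 + 1427 = 875309, q_3 = 18·1565 + 46 = 28216 → 875309/28216
APPEND 40: p_4 = 40·875309 + 48549 = 35060909, q_4 = 40·28216 + 1565 = 1130205 → 35060909/1130205
APPEND 27: p_5 = 27·35060909 + 875309 = 947519852, q_5 = 27·1130205 + 28216 = 30543751 → 947519852/30543751
APPEND 43: p_6 = 43·947519852 + 35060909 = 40778414545, q_6 = 43·30543751 + 1130205 = 1314511498 → 40778414545/1314511498

1427/46
48549/1565
875309/28216
35060909/1130205
947519852/30543751
40778414545/1314511498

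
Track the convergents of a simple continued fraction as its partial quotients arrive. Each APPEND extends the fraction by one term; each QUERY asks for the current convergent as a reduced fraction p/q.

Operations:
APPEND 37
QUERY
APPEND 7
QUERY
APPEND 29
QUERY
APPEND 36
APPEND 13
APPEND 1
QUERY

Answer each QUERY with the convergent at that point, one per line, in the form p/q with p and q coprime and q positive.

APPEND 37: p_0 = 37·1 + 0 = 37, q_0 = 37·0 + 1 = 1 → 37/1
APPEND 7: p_1 = 7·37 + 1 = 260, q_1 = 7·1 + 0 = 7 → 260/7
APPEND 29: p_2 = 29·260 + 37 = 7577, q_2 = 29·7 + 1 = 204 → 7577/204
APPEND 36: p_3 = 36·7577 + 260 = 273032, q_3 = 36·204 + 7 = 7351 → 273032/7351
APPEND 13: p_4 = 13·273032 + 7577 = 3556993, q_4 = 13·7351 + 204 = 95767 → 3556993/95767
APPEND 1: p_5 = 1·3556993 + 273032 = 3830025, q_5 = 1·95767 + 7351 = 103118 → 3830025/103118

37/1
260/7
7577/204
3830025/103118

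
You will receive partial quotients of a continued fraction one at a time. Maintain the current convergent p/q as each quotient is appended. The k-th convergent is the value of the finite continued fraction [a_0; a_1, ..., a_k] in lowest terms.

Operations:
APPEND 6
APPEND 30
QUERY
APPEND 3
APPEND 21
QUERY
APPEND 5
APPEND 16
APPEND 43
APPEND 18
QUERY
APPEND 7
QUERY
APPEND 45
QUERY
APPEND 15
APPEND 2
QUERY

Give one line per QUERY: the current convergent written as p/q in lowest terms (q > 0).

181/30
11710/1941
742966632/123151003
5241989165/868889928
236632479057/39223197763
7346090829097/1217656910509

APPEND 6: p_0 = 6·1 + 0 = 6, q_0 = 6·0 + 1 = 1 → 6/1
APPEND 30: p_1 = 30·6 + 1 = 181, q_1 = 30·1 + 0 = 30 → 181/30
APPEND 3: p_2 = 3·181 + 6 = 549, q_2 = 3·30 + 1 = 91 → 549/91
APPEND 21: p_3 = 21·549 + 181 = 11710, q_3 = 21·91 + 30 = 1941 → 11710/1941
APPEND 5: p_4 = 5·11710 + 549 = 59099, q_4 = 5·1941 + 91 = 9796 → 59099/9796
APPEND 16: p_5 = 16·59099 + 11710 = 957294, q_5 = 16·9796 + 1941 = 158677 → 957294/158677
APPEND 43: p_6 = 43·957294 + 59099 = 41222741, q_6 = 43·158677 + 9796 = 6832907 → 41222741/6832907
APPEND 18: p_7 = 18·41222741 + 957294 = 742966632, q_7 = 18·6832907 + 158677 = 123151003 → 742966632/123151003
APPEND 7: p_8 = 7·742966632 + 41222741 = 5241989165, q_8 = 7·123151003 + 6832907 = 868889928 → 5241989165/868889928
APPEND 45: p_9 = 45·5241989165 + 742966632 = 236632479057, q_9 = 45·868889928 + 123151003 = 39223197763 → 236632479057/39223197763
APPEND 15: p_10 = 15·236632479057 + 5241989165 = 3554729175020, q_10 = 15·39223197763 + 868889928 = 589216856373 → 3554729175020/589216856373
APPEND 2: p_11 = 2·3554729175020 + 236632479057 = 7346090829097, q_11 = 2·589216856373 + 39223197763 = 1217656910509 → 7346090829097/1217656910509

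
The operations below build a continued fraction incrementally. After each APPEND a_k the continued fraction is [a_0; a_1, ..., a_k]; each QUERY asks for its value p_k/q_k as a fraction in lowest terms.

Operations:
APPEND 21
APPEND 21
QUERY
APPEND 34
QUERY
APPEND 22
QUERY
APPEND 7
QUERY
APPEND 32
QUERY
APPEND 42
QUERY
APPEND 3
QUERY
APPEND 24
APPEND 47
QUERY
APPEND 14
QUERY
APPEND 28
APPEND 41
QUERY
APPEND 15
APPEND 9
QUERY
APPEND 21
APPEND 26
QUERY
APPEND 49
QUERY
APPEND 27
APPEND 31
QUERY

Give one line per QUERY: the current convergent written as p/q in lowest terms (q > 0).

442/21
15049/715
331520/15751
2335689/110972
75073568/3566855
3155425545/149918882
9541350203/453323501
10920489379802/518848420083
153118999147645/7274907564068
176381470085215987/8380141576337535
24026564203778998990/1141537200723830643
13211431147364450042872/627694413633472564033
647867334089441154833185/30781124455595261358132
543322380332519985701538062/25814040820611466667599639

APPEND 21: p_0 = 21·1 + 0 = 21, q_0 = 21·0 + 1 = 1 → 21/1
APPEND 21: p_1 = 21·21 + 1 = 442, q_1 = 21·1 + 0 = 21 → 442/21
APPEND 34: p_2 = 34·442 + 21 = 15049, q_2 = 34·21 + 1 = 715 → 15049/715
APPEND 22: p_3 = 22·15049 + 442 = 331520, q_3 = 22·715 + 21 = 15751 → 331520/15751
APPEND 7: p_4 = 7·331520 + 15049 = 2335689, q_4 = 7·15751 + 715 = 110972 → 2335689/110972
APPEND 32: p_5 = 32·2335689 + 331520 = 75073568, q_5 = 32·110972 + 15751 = 3566855 → 75073568/3566855
APPEND 42: p_6 = 42·75073568 + 2335689 = 3155425545, q_6 = 42·3566855 + 110972 = 149918882 → 3155425545/149918882
APPEND 3: p_7 = 3·3155425545 + 75073568 = 9541350203, q_7 = 3·149918882 + 3566855 = 453323501 → 9541350203/453323501
APPEND 24: p_8 = 24·9541350203 + 3155425545 = 232147830417, q_8 = 24·453323501 + 149918882 = 11029682906 → 232147830417/11029682906
APPEND 47: p_9 = 47·232147830417 + 9541350203 = 10920489379802, q_9 = 47·11029682906 + 453323501 = 518848420083 → 10920489379802/518848420083
APPEND 14: p_10 = 14·10920489379802 + 232147830417 = 153118999147645, q_10 = 14·518848420083 + 11029682906 = 7274907564068 → 153118999147645/7274907564068
APPEND 28: p_11 = 28·153118999147645 + 10920489379802 = 4298252465513862, q_11 = 28·7274907564068 + 518848420083 = 204216260213987 → 4298252465513862/204216260213987
APPEND 41: p_12 = 41·4298252465513862 + 153118999147645 = 176381470085215987, q_12 = 41·204216260213987 + 7274907564068 = 8380141576337535 → 176381470085215987/8380141576337535
APPEND 15: p_13 = 15·176381470085215987 + 4298252465513862 = 2650020303743753667, q_13 = 15·8380141576337535 + 204216260213987 = 125906339905277012 → 2650020303743753667/125906339905277012
APPEND 9: p_14 = 9·2650020303743753667 + 176381470085215987 = 24026564203778998990, q_14 = 9·125906339905277012 + 8380141576337535 = 1141537200723830643 → 24026564203778998990/1141537200723830643
APPEND 21: p_15 = 21·24026564203778998990 + 2650020303743753667 = 507207868583102732457, q_15 = 21·1141537200723830643 + 125906339905277012 = 24098187555105720515 → 507207868583102732457/24098187555105720515
APPEND 26: p_16 = 26·507207868583102732457 + 24026564203778998990 = 13211431147364450042872, q_16 = 26·24098187555105720515 + 1141537200723830643 = 627694413633472564033 → 13211431147364450042872/627694413633472564033
APPEND 49: p_17 = 49·13211431147364450042872 + 507207868583102732457 = 647867334089441154833185, q_17 = 49·627694413633472564033 + 24098187555105720515 = 30781124455595261358132 → 647867334089441154833185/30781124455595261358132
APPEND 27: p_18 = 27·647867334089441154833185 + 13211431147364450042872 = 17505629451562275630538867, q_18 = 27·30781124455595261358132 + 627694413633472564033 = 831718054714705529233597 → 17505629451562275630538867/831718054714705529233597
APPEND 31: p_19 = 31·17505629451562275630538867 + 647867334089441154833185 = 543322380332519985701538062, q_19 = 31·831718054714705529233597 + 30781124455595261358132 = 25814040820611466667599639 → 543322380332519985701538062/25814040820611466667599639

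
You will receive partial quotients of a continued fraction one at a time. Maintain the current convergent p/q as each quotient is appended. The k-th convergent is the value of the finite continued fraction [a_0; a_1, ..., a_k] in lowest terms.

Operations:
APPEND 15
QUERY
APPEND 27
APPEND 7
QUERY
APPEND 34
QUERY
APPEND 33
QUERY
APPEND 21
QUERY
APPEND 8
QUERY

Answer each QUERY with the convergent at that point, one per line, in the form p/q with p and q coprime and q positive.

15/1
2857/190
97544/6487
3221809/214261
67755533/4505968
545266073/36262005

APPEND 15: p_0 = 15·1 + 0 = 15, q_0 = 15·0 + 1 = 1 → 15/1
APPEND 27: p_1 = 27·15 + 1 = 406, q_1 = 27·1 + 0 = 27 → 406/27
APPEND 7: p_2 = 7·406 + 15 = 2857, q_2 = 7·27 + 1 = 190 → 2857/190
APPEND 34: p_3 = 34·2857 + 406 = 97544, q_3 = 34·190 + 27 = 6487 → 97544/6487
APPEND 33: p_4 = 33·97544 + 2857 = 3221809, q_4 = 33·6487 + 190 = 214261 → 3221809/214261
APPEND 21: p_5 = 21·3221809 + 97544 = 67755533, q_5 = 21·214261 + 6487 = 4505968 → 67755533/4505968
APPEND 8: p_6 = 8·67755533 + 3221809 = 545266073, q_6 = 8·4505968 + 214261 = 36262005 → 545266073/36262005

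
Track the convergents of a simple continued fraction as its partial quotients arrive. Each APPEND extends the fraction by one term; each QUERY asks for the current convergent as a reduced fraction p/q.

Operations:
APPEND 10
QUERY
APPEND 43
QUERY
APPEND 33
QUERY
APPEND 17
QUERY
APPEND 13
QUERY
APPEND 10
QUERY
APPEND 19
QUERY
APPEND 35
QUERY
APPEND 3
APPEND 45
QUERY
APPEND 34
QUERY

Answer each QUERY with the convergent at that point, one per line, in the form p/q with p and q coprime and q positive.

10/1
431/43
14233/1420
242392/24183
3165329/315799
31895682/3182173
609183287/60777086
21353310727/2130380183
2931463506787/292466673758
99734428346226/9950318825407

APPEND 10: p_0 = 10·1 + 0 = 10, q_0 = 10·0 + 1 = 1 → 10/1
APPEND 43: p_1 = 43·10 + 1 = 431, q_1 = 43·1 + 0 = 43 → 431/43
APPEND 33: p_2 = 33·431 + 10 = 14233, q_2 = 33·43 + 1 = 1420 → 14233/1420
APPEND 17: p_3 = 17·14233 + 431 = 242392, q_3 = 17·1420 + 43 = 24183 → 242392/24183
APPEND 13: p_4 = 13·242392 + 14233 = 3165329, q_4 = 13·24183 + 1420 = 315799 → 3165329/315799
APPEND 10: p_5 = 10·3165329 + 242392 = 31895682, q_5 = 10·315799 + 24183 = 3182173 → 31895682/3182173
APPEND 19: p_6 = 19·31895682 + 3165329 = 609183287, q_6 = 19·3182173 + 315799 = 60777086 → 609183287/60777086
APPEND 35: p_7 = 35·609183287 + 31895682 = 21353310727, q_7 = 35·60777086 + 3182173 = 2130380183 → 21353310727/2130380183
APPEND 3: p_8 = 3·21353310727 + 609183287 = 64669115468, q_8 = 3·2130380183 + 60777086 = 6451917635 → 64669115468/6451917635
APPEND 45: p_9 = 45·64669115468 + 21353310727 = 2931463506787, q_9 = 45·6451917635 + 2130380183 = 292466673758 → 2931463506787/292466673758
APPEND 34: p_10 = 34·2931463506787 + 64669115468 = 99734428346226, q_10 = 34·292466673758 + 6451917635 = 9950318825407 → 99734428346226/9950318825407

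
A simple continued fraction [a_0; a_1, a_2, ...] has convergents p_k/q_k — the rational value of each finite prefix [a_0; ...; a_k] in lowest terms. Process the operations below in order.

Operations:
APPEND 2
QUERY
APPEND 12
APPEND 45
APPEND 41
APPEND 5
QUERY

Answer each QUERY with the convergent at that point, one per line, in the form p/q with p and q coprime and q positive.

APPEND 2: p_0 = 2·1 + 0 = 2, q_0 = 2·0 + 1 = 1 → 2/1
APPEND 12: p_1 = 12·2 + 1 = 25, q_1 = 12·1 + 0 = 12 → 25/12
APPEND 45: p_2 = 45·25 + 2 = 1127, q_2 = 45·12 + 1 = 541 → 1127/541
APPEND 41: p_3 = 41·1127 + 25 = 46232, q_3 = 41·541 + 12 = 22193 → 46232/22193
APPEND 5: p_4 = 5·46232 + 1127 = 232287, q_4 = 5·22193 + 541 = 111506 → 232287/111506

2/1
232287/111506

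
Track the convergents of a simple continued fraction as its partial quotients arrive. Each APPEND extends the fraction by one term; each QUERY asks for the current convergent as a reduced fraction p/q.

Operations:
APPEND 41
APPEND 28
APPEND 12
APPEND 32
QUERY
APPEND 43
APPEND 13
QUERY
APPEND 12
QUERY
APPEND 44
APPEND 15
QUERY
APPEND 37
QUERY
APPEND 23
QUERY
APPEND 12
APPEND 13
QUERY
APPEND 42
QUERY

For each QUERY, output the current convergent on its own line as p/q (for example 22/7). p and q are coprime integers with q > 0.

443677/10812
248638897/6059101
3002758704/73174465
1988553086799/48459207880
73708834233436/1796216427121
1697291740455827/41361437031663
267433018096599507/6517096427523664
11252627969776882654/274216183416800965

APPEND 41: p_0 = 41·1 + 0 = 41, q_0 = 41·0 + 1 = 1 → 41/1
APPEND 28: p_1 = 28·41 + 1 = 1149, q_1 = 28·1 + 0 = 28 → 1149/28
APPEND 12: p_2 = 12·1149 + 41 = 13829, q_2 = 12·28 + 1 = 337 → 13829/337
APPEND 32: p_3 = 32·13829 + 1149 = 443677, q_3 = 32·337 + 28 = 10812 → 443677/10812
APPEND 43: p_4 = 43·443677 + 13829 = 19091940, q_4 = 43·10812 + 337 = 465253 → 19091940/465253
APPEND 13: p_5 = 13·19091940 + 443677 = 248638897, q_5 = 13·465253 + 10812 = 6059101 → 248638897/6059101
APPEND 12: p_6 = 12·248638897 + 19091940 = 3002758704, q_6 = 12·6059101 + 465253 = 73174465 → 3002758704/73174465
APPEND 44: p_7 = 44·3002758704 + 248638897 = 132370021873, q_7 = 44·73174465 + 6059101 = 3225735561 → 132370021873/3225735561
APPEND 15: p_8 = 15·132370021873 + 3002758704 = 1988553086799, q_8 = 15·3225735561 + 73174465 = 48459207880 → 1988553086799/48459207880
APPEND 37: p_9 = 37·1988553086799 + 132370021873 = 73708834233436, q_9 = 37·48459207880 + 3225735561 = 1796216427121 → 73708834233436/1796216427121
APPEND 23: p_10 = 23·73708834233436 + 1988553086799 = 1697291740455827, q_10 = 23·1796216427121 + 48459207880 = 41361437031663 → 1697291740455827/41361437031663
APPEND 12: p_11 = 12·1697291740455827 + 73708834233436 = 20441209719703360, q_11 = 12·41361437031663 + 1796216427121 = 498133460807077 → 20441209719703360/498133460807077
APPEND 13: p_12 = 13·20441209719703360 + 1697291740455827 = 267433018096599507, q_12 = 13·498133460807077 + 41361437031663 = 6517096427523664 → 267433018096599507/6517096427523664
APPEND 42: p_13 = 42·267433018096599507 + 20441209719703360 = 11252627969776882654, q_13 = 42·6517096427523664 + 498133460807077 = 274216183416800965 → 11252627969776882654/274216183416800965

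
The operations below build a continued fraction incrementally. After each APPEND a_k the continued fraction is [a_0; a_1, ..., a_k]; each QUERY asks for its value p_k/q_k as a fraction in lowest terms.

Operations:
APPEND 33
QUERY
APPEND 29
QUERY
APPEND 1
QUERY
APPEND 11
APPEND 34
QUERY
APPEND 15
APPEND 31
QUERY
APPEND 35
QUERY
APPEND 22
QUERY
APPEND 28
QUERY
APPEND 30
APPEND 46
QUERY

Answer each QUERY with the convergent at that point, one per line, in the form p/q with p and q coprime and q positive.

APPEND 33: p_0 = 33·1 + 0 = 33, q_0 = 33·0 + 1 = 1 → 33/1
APPEND 29: p_1 = 29·33 + 1 = 958, q_1 = 29·1 + 0 = 29 → 958/29
APPEND 1: p_2 = 1·958 + 33 = 991, q_2 = 1·29 + 1 = 30 → 991/30
APPEND 11: p_3 = 11·991 + 958 = 11859, q_3 = 11·30 + 29 = 359 → 11859/359
APPEND 34: p_4 = 34·11859 + 991 = 404197, q_4 = 34·359 + 30 = 12236 → 404197/12236
APPEND 15: p_5 = 15·404197 + 11859 = 6074814, q_5 = 15·12236 + 359 = 183899 → 6074814/183899
APPEND 31: p_6 = 31·6074814 + 404197 = 188723431, q_6 = 31·183899 + 12236 = 5713105 → 188723431/5713105
APPEND 35: p_7 = 35·188723431 + 6074814 = 6611394899, q_7 = 35·5713105 + 183899 = 200142574 → 6611394899/200142574
APPEND 22: p_8 = 22·6611394899 + 188723431 = 145639411209, q_8 = 22·200142574 + 5713105 = 4408849733 → 145639411209/4408849733
APPEND 28: p_9 = 28·145639411209 + 6611394899 = 4084514908751, q_9 = 28·4408849733 + 200142574 = 123647935098 → 4084514908751/123647935098
APPEND 30: p_10 = 30·4084514908751 + 145639411209 = 122681086673739, q_10 = 30·123647935098 + 4408849733 = 3713846902673 → 122681086673739/3713846902673
APPEND 46: p_11 = 46·122681086673739 + 4084514908751 = 5647414501900745, q_11 = 46·3713846902673 + 123647935098 = 170960605458056 → 5647414501900745/170960605458056

33/1
958/29
991/30
404197/12236
188723431/5713105
6611394899/200142574
145639411209/4408849733
4084514908751/123647935098
5647414501900745/170960605458056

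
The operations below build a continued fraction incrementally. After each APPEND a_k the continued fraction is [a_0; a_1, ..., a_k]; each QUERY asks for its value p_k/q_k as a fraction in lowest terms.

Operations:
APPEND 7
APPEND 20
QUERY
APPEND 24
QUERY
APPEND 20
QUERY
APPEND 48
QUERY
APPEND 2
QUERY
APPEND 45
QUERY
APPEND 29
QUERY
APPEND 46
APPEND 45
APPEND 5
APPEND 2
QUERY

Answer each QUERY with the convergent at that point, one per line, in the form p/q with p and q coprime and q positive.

141/20
3391/481
67961/9640
3265519/463201
6598999/936042
300220474/42585091
8712992745/1235903681
199441492631963/28289989685740

APPEND 7: p_0 = 7·1 + 0 = 7, q_0 = 7·0 + 1 = 1 → 7/1
APPEND 20: p_1 = 20·7 + 1 = 141, q_1 = 20·1 + 0 = 20 → 141/20
APPEND 24: p_2 = 24·141 + 7 = 3391, q_2 = 24·20 + 1 = 481 → 3391/481
APPEND 20: p_3 = 20·3391 + 141 = 67961, q_3 = 20·481 + 20 = 9640 → 67961/9640
APPEND 48: p_4 = 48·67961 + 3391 = 3265519, q_4 = 48·9640 + 481 = 463201 → 3265519/463201
APPEND 2: p_5 = 2·3265519 + 67961 = 6598999, q_5 = 2·463201 + 9640 = 936042 → 6598999/936042
APPEND 45: p_6 = 45·6598999 + 3265519 = 300220474, q_6 = 45·936042 + 463201 = 42585091 → 300220474/42585091
APPEND 29: p_7 = 29·300220474 + 6598999 = 8712992745, q_7 = 29·42585091 + 936042 = 1235903681 → 8712992745/1235903681
APPEND 46: p_8 = 46·8712992745 + 300220474 = 401097886744, q_8 = 46·1235903681 + 42585091 = 56894154417 → 401097886744/56894154417
APPEND 45: p_9 = 45·401097886744 + 8712992745 = 18058117896225, q_9 = 45·56894154417 + 1235903681 = 2561472852446 → 18058117896225/2561472852446
APPEND 5: p_10 = 5·18058117896225 + 401097886744 = 90691687367869, q_10 = 5·2561472852446 + 56894154417 = 12864258416647 → 90691687367869/12864258416647
APPEND 2: p_11 = 2·90691687367869 + 18058117896225 = 199441492631963, q_11 = 2·12864258416647 + 2561472852446 = 28289989685740 → 199441492631963/28289989685740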